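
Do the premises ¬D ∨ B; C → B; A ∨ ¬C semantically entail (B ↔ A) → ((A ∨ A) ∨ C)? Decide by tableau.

No

Initial set: {T (¬D ∨ B); T (C → B); T (A ∨ ¬C); F ((B ↔ A) → ((A ∨ A) ∨ C))}.
F ((B ↔ A) → ((A ∨ A) ∨ C)): α-rule — add T (B ↔ A), F ((A ∨ A) ∨ C).
F ((A ∨ A) ∨ C): α-rule — add F (A ∨ A), F C.
F (A ∨ A): α-rule — add F A, F A.
T (¬D ∨ B): β-rule — branch into T ¬D  //  T B.
  branch 1 (add T ¬D):
    T (C → B): β-rule — branch into F C  //  T B.
      branch 1.1 (add F C):
        T (A ∨ ¬C): β-rule — branch into T A  //  T ¬C.
          branch 1.1.1 (add T A):
            × closes — contains both A and ¬A.
          branch 1.1.2 (add T ¬C):
            T (B ↔ A): β-rule — branch into T B, T A  //  F B, F A.
              branch 1.1.2.1 (add T B, T A):
                × closes — contains both A and ¬A.
              branch 1.1.2.2 (add F B, F A):
                ○ open, literals {A=false, B=false, C=false, D=false}.
      branch 1.2 (add T B):
        T (A ∨ ¬C): β-rule — branch into T A  //  T ¬C.
          branch 1.2.1 (add T A):
            × closes — contains both A and ¬A.
          branch 1.2.2 (add T ¬C):
            T (B ↔ A): β-rule — branch into T B, T A  //  F B, F A.
              branch 1.2.2.1 (add T B, T A):
                × closes — contains both A and ¬A.
              branch 1.2.2.2 (add F B, F A):
                × closes — contains both B and ¬B.
  branch 2 (add T B):
    T (C → B): β-rule — branch into F C  //  T B.
      branch 2.1 (add F C):
        T (A ∨ ¬C): β-rule — branch into T A  //  T ¬C.
          branch 2.1.1 (add T A):
            × closes — contains both A and ¬A.
          branch 2.1.2 (add T ¬C):
            T (B ↔ A): β-rule — branch into T B, T A  //  F B, F A.
              branch 2.1.2.1 (add T B, T A):
                × closes — contains both A and ¬A.
              branch 2.1.2.2 (add F B, F A):
                × closes — contains both B and ¬B.
      branch 2.2 (add T B):
        T (A ∨ ¬C): β-rule — branch into T A  //  T ¬C.
          branch 2.2.1 (add T A):
            × closes — contains both A and ¬A.
          branch 2.2.2 (add T ¬C):
            T (B ↔ A): β-rule — branch into T B, T A  //  F B, F A.
              branch 2.2.2.1 (add T B, T A):
                × closes — contains both A and ¬A.
              branch 2.2.2.2 (add F B, F A):
                × closes — contains both B and ¬B.
11 branches closed, 1 open.
An open branch gives a countermodel: A=false, B=false, C=false, D=false (unmentioned atoms arbitrary); the premises hold there but the conclusion fails.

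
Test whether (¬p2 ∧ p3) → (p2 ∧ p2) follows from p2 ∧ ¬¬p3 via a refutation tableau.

Initial set: {T (p2 ∧ ¬¬p3); F ((¬p2 ∧ p3) → (p2 ∧ p2))}.
T (p2 ∧ ¬¬p3): α-rule — add T p2, T ¬¬p3.
F ((¬p2 ∧ p3) → (p2 ∧ p2)): α-rule — add T (¬p2 ∧ p3), F (p2 ∧ p2).
T ¬¬p3: drop double negation, giving T p3.
T (¬p2 ∧ p3): α-rule — add T ¬p2, T p3.
× closes — contains both p2 and ¬p2.
All 1 branch closes.
Every branch closed, so the premises entail the conclusion.

Yes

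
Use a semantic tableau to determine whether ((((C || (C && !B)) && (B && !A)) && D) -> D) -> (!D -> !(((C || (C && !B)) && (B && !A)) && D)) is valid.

Valid

Assume the negation and expand:
Initial set: {!(((((C || (C && !B)) && (B && !A)) && D) -> D) -> (!D -> !(((C || (C && !B)) && (B && !A)) && D)))}.
!(((((C || (C && !B)) && (B && !A)) && D) -> D) -> (!D -> !(((C || (C && !B)) && (B && !A)) && D))): α-rule — add ((((C || (C && !B)) && (B && !A)) && D) -> D), !(!D -> !(((C || (C && !B)) && (B && !A)) && D)).
!(!D -> !(((C || (C && !B)) && (B && !A)) && D)): α-rule — add !D, !!(((C || (C && !B)) && (B && !A)) && D).
!!(((C || (C && !B)) && (B && !A)) && D): α-rule — add ((C || (C && !B)) && (B && !A)), D.
× closes — contains both D and !D.
All 1 branch closes.
Every branch closed, so the negation is unsatisfiable and the formula is valid.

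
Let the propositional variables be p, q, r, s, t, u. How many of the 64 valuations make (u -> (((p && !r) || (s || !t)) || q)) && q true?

Initial set: {((u -> (((p && !r) || (s || !t)) || q)) && q)}.
((u -> (((p && !r) || (s || !t)) || q)) && q): α-rule — add (u -> (((p && !r) || (s || !t)) || q)), q.
(u -> (((p && !r) || (s || !t)) || q)): β-rule — branch into !u  //  (((p && !r) || (s || !t)) || q).
  branch 1 (add !u):
    ○ open, literals {q=1, u=0}.
  branch 2 (add (((p && !r) || (s || !t)) || q)):
    (((p && !r) || (s || !t)) || q): β-rule — branch into ((p && !r) || (s || !t))  //  q.
      branch 2.1 (add ((p && !r) || (s || !t))):
        ((p && !r) || (s || !t)): β-rule — branch into (p && !r)  //  (s || !t).
          branch 2.1.1 (add (p && !r)):
            (p && !r): α-rule — add p, !r.
            ○ open, literals {p=1, q=1, r=0}.
          branch 2.1.2 (add (s || !t)):
            (s || !t): β-rule — branch into s  //  !t.
              branch 2.1.2.1 (add s):
                ○ open, literals {q=1, s=1}.
              branch 2.1.2.2 (add !t):
                ○ open, literals {q=1, t=0}.
      branch 2.2 (add q):
        ○ open, literals {q=1}.
0 branches closed, 5 open.
Each open branch fixes some atoms; the unmentioned ones are free. Counting distinct full assignments: branch {q=1, u=0} (p, r, s, t) contributes 16 new; branch {p=1, q=1, r=0} (s, t, u) contributes 4 new; branch {q=1, s=1} (p, r, t, u) contributes 6 new; branch {q=1, t=0} (p, r, s, u) contributes 3 new; branch {q=1} (p, r, s, t, u) contributes 3 new. Total: 32.

32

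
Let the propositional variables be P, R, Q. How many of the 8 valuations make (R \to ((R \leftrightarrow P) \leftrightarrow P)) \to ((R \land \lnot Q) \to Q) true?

6

Initial set: {((R \to ((R \leftrightarrow P) \leftrightarrow P)) \to ((R \land \lnot Q) \to Q))}.
((R \to ((R \leftrightarrow P) \leftrightarrow P)) \to ((R \land \lnot Q) \to Q)): β-rule — branch into \lnot (R \to ((R \leftrightarrow P) \leftrightarrow P))  //  ((R \land \lnot Q) \to Q).
  branch 1 (add \lnot (R \to ((R \leftrightarrow P) \leftrightarrow P))):
    \lnot (R \to ((R \leftrightarrow P) \leftrightarrow P)): α-rule — add R, \lnot ((R \leftrightarrow P) \leftrightarrow P).
    \lnot ((R \leftrightarrow P) \leftrightarrow P): β-rule — branch into (R \leftrightarrow P), \lnot P  //  \lnot (R \leftrightarrow P), P.
      branch 1.1 (add (R \leftrightarrow P), \lnot P):
        (R \leftrightarrow P): β-rule — branch into R, P  //  \lnot R, \lnot P.
          branch 1.1.1 (add R, P):
            × closes — contains both P and \lnot P.
          branch 1.1.2 (add \lnot R, \lnot P):
            × closes — contains both R and \lnot R.
      branch 1.2 (add \lnot (R \leftrightarrow P), P):
        \lnot (R \leftrightarrow P): β-rule — branch into R, \lnot P  //  \lnot R, P.
          branch 1.2.1 (add R, \lnot P):
            × closes — contains both P and \lnot P.
          branch 1.2.2 (add \lnot R, P):
            × closes — contains both R and \lnot R.
  branch 2 (add ((R \land \lnot Q) \to Q)):
    ((R \land \lnot Q) \to Q): β-rule — branch into \lnot (R \land \lnot Q)  //  Q.
      branch 2.1 (add \lnot (R \land \lnot Q)):
        \lnot (R \land \lnot Q): β-rule — branch into \lnot R  //  \lnot \lnot Q.
          branch 2.1.1 (add \lnot R):
            ○ open, literals {R=F}.
          branch 2.1.2 (add \lnot \lnot Q):
            ○ open, literals {Q=T}.
      branch 2.2 (add Q):
        ○ open, literals {Q=T}.
4 branches closed, 3 open.
Each open branch fixes some atoms; the unmentioned ones are free. Counting distinct full assignments: branch {R=F} (P, Q) contributes 4 new; branch {Q=T} (P, R) contributes 2 new; branch {Q=T} (P, R) contributes 0 new. Total: 6.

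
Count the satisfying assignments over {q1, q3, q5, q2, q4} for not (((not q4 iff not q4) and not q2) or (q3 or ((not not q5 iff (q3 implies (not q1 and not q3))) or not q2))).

Initial set: {not (((not q4 iff not q4) and not q2) or (q3 or ((not not q5 iff (q3 implies (not q1 and not q3))) or not q2)))}.
not (((not q4 iff not q4) and not q2) or (q3 or ((not not q5 iff (q3 implies (not q1 and not q3))) or not q2))): α-rule — add not ((not q4 iff not q4) and not q2), not (q3 or ((not not q5 iff (q3 implies (not q1 and not q3))) or not q2)).
not (q3 or ((not not q5 iff (q3 implies (not q1 and not q3))) or not q2)): α-rule — add not q3, not ((not not q5 iff (q3 implies (not q1 and not q3))) or not q2).
not ((not not q5 iff (q3 implies (not q1 and not q3))) or not q2): α-rule — add not (not not q5 iff (q3 implies (not q1 and not q3))), not not q2.
not ((not q4 iff not q4) and not q2): β-rule — branch into not (not q4 iff not q4)  //  not not q2.
  branch 1 (add not (not q4 iff not q4)):
    not (not not q5 iff (q3 implies (not q1 and not q3))): β-rule — branch into not not q5, not (q3 implies (not q1 and not q3))  //  not not not q5, (q3 implies (not q1 and not q3)).
      branch 1.1 (add not not q5, not (q3 implies (not q1 and not q3))):
        not not q5: drop double negation, giving q5.
        not (q3 implies (not q1 and not q3)): α-rule — add q3, not (not q1 and not q3).
        × closes — contains both q3 and not q3.
      branch 1.2 (add not not not q5, (q3 implies (not q1 and not q3))):
        not not not q5: drop double negation, giving not q5.
        not (not q4 iff not q4): β-rule — branch into not q4, not not q4  //  not not q4, not q4.
          branch 1.2.1 (add not q4, not not q4):
            × closes — contains both q4 and not q4.
          branch 1.2.2 (add not not q4, not q4):
            × closes — contains both q4 and not q4.
  branch 2 (add not not q2):
    not (not not q5 iff (q3 implies (not q1 and not q3))): β-rule — branch into not not q5, not (q3 implies (not q1 and not q3))  //  not not not q5, (q3 implies (not q1 and not q3)).
      branch 2.1 (add not not q5, not (q3 implies (not q1 and not q3))):
        not not q5: drop double negation, giving q5.
        not (q3 implies (not q1 and not q3)): α-rule — add q3, not (not q1 and not q3).
        × closes — contains both q3 and not q3.
      branch 2.2 (add not not not q5, (q3 implies (not q1 and not q3))):
        not not not q5: drop double negation, giving not q5.
        (q3 implies (not q1 and not q3)): β-rule — branch into not q3  //  (not q1 and not q3).
          branch 2.2.1 (add not q3):
            ○ open, literals {q2=T, q3=F, q5=F}.
          branch 2.2.2 (add (not q1 and not q3)):
            (not q1 and not q3): α-rule — add not q1, not q3.
            ○ open, literals {q1=F, q2=T, q3=F, q5=F}.
4 branches closed, 2 open.
Each open branch fixes some atoms; the unmentioned ones are free. Counting distinct full assignments: branch {q2=T, q3=F, q5=F} (q1, q4) contributes 4 new; branch {q1=F, q2=T, q3=F, q5=F} (q4) contributes 0 new. Total: 4.

4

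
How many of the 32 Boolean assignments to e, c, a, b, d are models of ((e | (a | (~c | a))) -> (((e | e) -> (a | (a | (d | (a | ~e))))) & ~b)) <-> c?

Initial set: {(((e | (a | (~c | a))) -> (((e | e) -> (a | (a | (d | (a | ~e))))) & ~b)) <-> c)}.
(((e | (a | (~c | a))) -> (((e | e) -> (a | (a | (d | (a | ~e))))) & ~b)) <-> c): β-rule — branch into ((e | (a | (~c | a))) -> (((e | e) -> (a | (a | (d | (a | ~e))))) & ~b)), c  //  ~((e | (a | (~c | a))) -> (((e | e) -> (a | (a | (d | (a | ~e))))) & ~b)), ~c.
  branch 1 (add ((e | (a | (~c | a))) -> (((e | e) -> (a | (a | (d | (a | ~e))))) & ~b)), c):
    ((e | (a | (~c | a))) -> (((e | e) -> (a | (a | (d | (a | ~e))))) & ~b)): β-rule — branch into ~(e | (a | (~c | a)))  //  (((e | e) -> (a | (a | (d | (a | ~e))))) & ~b).
      branch 1.1 (add ~(e | (a | (~c | a)))):
        ~(e | (a | (~c | a))): α-rule — add ~e, ~(a | (~c | a)).
        ~(a | (~c | a)): α-rule — add ~a, ~(~c | a).
        ~(~c | a): α-rule — add ~~c, ~a.
        ○ open, literals {a=F, c=T, e=F}.
      branch 1.2 (add (((e | e) -> (a | (a | (d | (a | ~e))))) & ~b)):
        (((e | e) -> (a | (a | (d | (a | ~e))))) & ~b): α-rule — add ((e | e) -> (a | (a | (d | (a | ~e))))), ~b.
        ((e | e) -> (a | (a | (d | (a | ~e))))): β-rule — branch into ~(e | e)  //  (a | (a | (d | (a | ~e)))).
          branch 1.2.1 (add ~(e | e)):
            ~(e | e): α-rule — add ~e, ~e.
            ○ open, literals {b=F, c=T, e=F}.
          branch 1.2.2 (add (a | (a | (d | (a | ~e))))):
            (a | (a | (d | (a | ~e)))): β-rule — branch into a  //  (a | (d | (a | ~e))).
              branch 1.2.2.1 (add a):
                ○ open, literals {a=T, b=F, c=T}.
              branch 1.2.2.2 (add (a | (d | (a | ~e)))):
                (a | (d | (a | ~e))): β-rule — branch into a  //  (d | (a | ~e)).
                  branch 1.2.2.2.1 (add a):
                    ○ open, literals {a=T, b=F, c=T}.
                  branch 1.2.2.2.2 (add (d | (a | ~e))):
                    (d | (a | ~e)): β-rule — branch into d  //  (a | ~e).
                      branch 1.2.2.2.2.1 (add d):
                        ○ open, literals {b=F, c=T, d=T}.
                      branch 1.2.2.2.2.2 (add (a | ~e)):
                        (a | ~e): β-rule — branch into a  //  ~e.
                          branch 1.2.2.2.2.2.1 (add a):
                            ○ open, literals {a=T, b=F, c=T}.
                          branch 1.2.2.2.2.2.2 (add ~e):
                            ○ open, literals {b=F, c=T, e=F}.
  branch 2 (add ~((e | (a | (~c | a))) -> (((e | e) -> (a | (a | (d | (a | ~e))))) & ~b)), ~c):
    ~((e | (a | (~c | a))) -> (((e | e) -> (a | (a | (d | (a | ~e))))) & ~b)): α-rule — add (e | (a | (~c | a))), ~(((e | e) -> (a | (a | (d | (a | ~e))))) & ~b).
    (e | (a | (~c | a))): β-rule — branch into e  //  (a | (~c | a)).
      branch 2.1 (add e):
        ~(((e | e) -> (a | (a | (d | (a | ~e))))) & ~b): β-rule — branch into ~((e | e) -> (a | (a | (d | (a | ~e)))))  //  ~~b.
          branch 2.1.1 (add ~((e | e) -> (a | (a | (d | (a | ~e)))))):
            ~((e | e) -> (a | (a | (d | (a | ~e))))): α-rule — add (e | e), ~(a | (a | (d | (a | ~e)))).
            ~(a | (a | (d | (a | ~e)))): α-rule — add ~a, ~(a | (d | (a | ~e))).
            ~(a | (d | (a | ~e))): α-rule — add ~a, ~(d | (a | ~e)).
            ~(d | (a | ~e)): α-rule — add ~d, ~(a | ~e).
            ~(a | ~e): α-rule — add ~a, ~~e.
            (e | e): β-rule — branch into e  //  e.
              branch 2.1.1.1 (add e):
                ○ open, literals {a=F, c=F, d=F, e=T}.
              branch 2.1.1.2 (add e):
                ○ open, literals {a=F, c=F, d=F, e=T}.
          branch 2.1.2 (add ~~b):
            ○ open, literals {b=T, c=F, e=T}.
      branch 2.2 (add (a | (~c | a))):
        ~(((e | e) -> (a | (a | (d | (a | ~e))))) & ~b): β-rule — branch into ~((e | e) -> (a | (a | (d | (a | ~e)))))  //  ~~b.
          branch 2.2.1 (add ~((e | e) -> (a | (a | (d | (a | ~e)))))):
            ~((e | e) -> (a | (a | (d | (a | ~e))))): α-rule — add (e | e), ~(a | (a | (d | (a | ~e)))).
            ~(a | (a | (d | (a | ~e)))): α-rule — add ~a, ~(a | (d | (a | ~e))).
            ~(a | (d | (a | ~e))): α-rule — add ~a, ~(d | (a | ~e)).
            ~(d | (a | ~e)): α-rule — add ~d, ~(a | ~e).
            ~(a | ~e): α-rule — add ~a, ~~e.
            (a | (~c | a)): β-rule — branch into a  //  (~c | a).
              branch 2.2.1.1 (add a):
                × closes — contains both a and ~a.
              branch 2.2.1.2 (add (~c | a)):
                (e | e): β-rule — branch into e  //  e.
                  branch 2.2.1.2.1 (add e):
                    (~c | a): β-rule — branch into ~c  //  a.
                      branch 2.2.1.2.1.1 (add ~c):
                        ○ open, literals {a=F, c=F, d=F, e=T}.
                      branch 2.2.1.2.1.2 (add a):
                        × closes — contains both a and ~a.
                  branch 2.2.1.2.2 (add e):
                    (~c | a): β-rule — branch into ~c  //  a.
                      branch 2.2.1.2.2.1 (add ~c):
                        ○ open, literals {a=F, c=F, d=F, e=T}.
                      branch 2.2.1.2.2.2 (add a):
                        × closes — contains both a and ~a.
          branch 2.2.2 (add ~~b):
            (a | (~c | a)): β-rule — branch into a  //  (~c | a).
              branch 2.2.2.1 (add a):
                ○ open, literals {a=T, b=T, c=F}.
              branch 2.2.2.2 (add (~c | a)):
                (~c | a): β-rule — branch into ~c  //  a.
                  branch 2.2.2.2.1 (add ~c):
                    ○ open, literals {b=T, c=F}.
                  branch 2.2.2.2.2 (add a):
                    ○ open, literals {a=T, b=T, c=F}.
3 branches closed, 15 open.
Each open branch fixes some atoms; the unmentioned ones are free. Counting distinct full assignments: branch {a=F, c=T, e=F} (b, d) contributes 4 new; branch {b=F, c=T, e=F} (a, d) contributes 2 new; branch {a=T, b=F, c=T} (e, d) contributes 2 new; branch {a=T, b=F, c=T} (e, d) contributes 0 new; branch {b=F, c=T, d=T} (e, a) contributes 1 new; branch {a=T, b=F, c=T} (e, d) contributes 0 new; branch {b=F, c=T, e=F} (a, d) contributes 0 new; branch {a=F, c=F, d=F, e=T} (b) contributes 2 new; branch {a=F, c=F, d=F, e=T} (b) contributes 0 new; branch {b=T, c=F, e=T} (a, d) contributes 3 new; branch {a=F, c=F, d=F, e=T} (b) contributes 0 new; branch {a=F, c=F, d=F, e=T} (b) contributes 0 new; branch {a=T, b=T, c=F} (e, d) contributes 2 new; branch {b=T, c=F} (e, a, d) contributes 2 new; branch {a=T, b=T, c=F} (e, d) contributes 0 new. Total: 18.

18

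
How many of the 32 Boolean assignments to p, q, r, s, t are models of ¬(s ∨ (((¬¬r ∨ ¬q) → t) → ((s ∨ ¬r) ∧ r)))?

Initial set: {¬(s ∨ (((¬¬r ∨ ¬q) → t) → ((s ∨ ¬r) ∧ r)))}.
¬(s ∨ (((¬¬r ∨ ¬q) → t) → ((s ∨ ¬r) ∧ r))): α-rule — add ¬s, ¬(((¬¬r ∨ ¬q) → t) → ((s ∨ ¬r) ∧ r)).
¬(((¬¬r ∨ ¬q) → t) → ((s ∨ ¬r) ∧ r)): α-rule — add ((¬¬r ∨ ¬q) → t), ¬((s ∨ ¬r) ∧ r).
((¬¬r ∨ ¬q) → t): β-rule — branch into ¬(¬¬r ∨ ¬q)  //  t.
  branch 1 (add ¬(¬¬r ∨ ¬q)):
    ¬(¬¬r ∨ ¬q): α-rule — add ¬¬¬r, ¬¬q.
    ¬¬¬r: drop double negation, giving ¬r.
    ¬((s ∨ ¬r) ∧ r): β-rule — branch into ¬(s ∨ ¬r)  //  ¬r.
      branch 1.1 (add ¬(s ∨ ¬r)):
        ¬(s ∨ ¬r): α-rule — add ¬s, ¬¬r.
        × closes — contains both r and ¬r.
      branch 1.2 (add ¬r):
        ○ open, literals {q=T, r=F, s=F}.
  branch 2 (add t):
    ¬((s ∨ ¬r) ∧ r): β-rule — branch into ¬(s ∨ ¬r)  //  ¬r.
      branch 2.1 (add ¬(s ∨ ¬r)):
        ¬(s ∨ ¬r): α-rule — add ¬s, ¬¬r.
        ○ open, literals {r=T, s=F, t=T}.
      branch 2.2 (add ¬r):
        ○ open, literals {r=F, s=F, t=T}.
1 branch closed, 3 open.
Each open branch fixes some atoms; the unmentioned ones are free. Counting distinct full assignments: branch {q=T, r=F, s=F} (p, t) contributes 4 new; branch {r=T, s=F, t=T} (p, q) contributes 4 new; branch {r=F, s=F, t=T} (p, q) contributes 2 new. Total: 10.

10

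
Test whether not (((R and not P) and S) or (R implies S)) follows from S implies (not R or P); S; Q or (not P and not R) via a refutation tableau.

Initial set: {(S implies (not R or P)); S; (Q or (not P and not R)); not not (((R and not P) and S) or (R implies S))}.
(S implies (not R or P)): β-rule — branch into not S  //  (not R or P).
  branch 1 (add not S):
    × closes — contains both S and not S.
  branch 2 (add (not R or P)):
    (Q or (not P and not R)): β-rule — branch into Q  //  (not P and not R).
      branch 2.1 (add Q):
        not not (((R and not P) and S) or (R implies S)): β-rule — branch into ((R and not P) and S)  //  (R implies S).
          branch 2.1.1 (add ((R and not P) and S)):
            ((R and not P) and S): α-rule — add (R and not P), S.
            (R and not P): α-rule — add R, not P.
            (not R or P): β-rule — branch into not R  //  P.
              branch 2.1.1.1 (add not R):
                × closes — contains both R and not R.
              branch 2.1.1.2 (add P):
                × closes — contains both P and not P.
          branch 2.1.2 (add (R implies S)):
            (not R or P): β-rule — branch into not R  //  P.
              branch 2.1.2.1 (add not R):
                (R implies S): β-rule — branch into not R  //  S.
                  branch 2.1.2.1.1 (add not R):
                    ○ open, literals {Q=true, R=false, S=true}.
                  branch 2.1.2.1.2 (add S):
                    ○ open, literals {Q=true, R=false, S=true}.
              branch 2.1.2.2 (add P):
                (R implies S): β-rule — branch into not R  //  S.
                  branch 2.1.2.2.1 (add not R):
                    ○ open, literals {P=true, Q=true, R=false, S=true}.
                  branch 2.1.2.2.2 (add S):
                    ○ open, literals {P=true, Q=true, S=true}.
      branch 2.2 (add (not P and not R)):
        (not P and not R): α-rule — add not P, not R.
        not not (((R and not P) and S) or (R implies S)): β-rule — branch into ((R and not P) and S)  //  (R implies S).
          branch 2.2.1 (add ((R and not P) and S)):
            ((R and not P) and S): α-rule — add (R and not P), S.
            (R and not P): α-rule — add R, not P.
            × closes — contains both R and not R.
          branch 2.2.2 (add (R implies S)):
            (not R or P): β-rule — branch into not R  //  P.
              branch 2.2.2.1 (add not R):
                (R implies S): β-rule — branch into not R  //  S.
                  branch 2.2.2.1.1 (add not R):
                    ○ open, literals {P=false, R=false, S=true}.
                  branch 2.2.2.1.2 (add S):
                    ○ open, literals {P=false, R=false, S=true}.
              branch 2.2.2.2 (add P):
                × closes — contains both P and not P.
5 branches closed, 6 open.
An open branch gives a countermodel: Q=true, R=false, S=true (unmentioned atoms arbitrary); the premises hold there but the conclusion fails.

No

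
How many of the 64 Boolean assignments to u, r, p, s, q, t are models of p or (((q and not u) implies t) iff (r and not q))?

44

Initial set: {(p or (((q and not u) implies t) iff (r and not q)))}.
(p or (((q and not u) implies t) iff (r and not q))): β-rule — branch into p  //  (((q and not u) implies t) iff (r and not q)).
  branch 1 (add p):
    ○ open, literals {p=1}.
  branch 2 (add (((q and not u) implies t) iff (r and not q))):
    (((q and not u) implies t) iff (r and not q)): β-rule — branch into ((q and not u) implies t), (r and not q)  //  not ((q and not u) implies t), not (r and not q).
      branch 2.1 (add ((q and not u) implies t), (r and not q)):
        (r and not q): α-rule — add r, not q.
        ((q and not u) implies t): β-rule — branch into not (q and not u)  //  t.
          branch 2.1.1 (add not (q and not u)):
            not (q and not u): β-rule — branch into not q  //  not not u.
              branch 2.1.1.1 (add not q):
                ○ open, literals {q=0, r=1}.
              branch 2.1.1.2 (add not not u):
                ○ open, literals {q=0, r=1, u=1}.
          branch 2.1.2 (add t):
            ○ open, literals {q=0, r=1, t=1}.
      branch 2.2 (add not ((q and not u) implies t), not (r and not q)):
        not ((q and not u) implies t): α-rule — add (q and not u), not t.
        (q and not u): α-rule — add q, not u.
        not (r and not q): β-rule — branch into not r  //  not not q.
          branch 2.2.1 (add not r):
            ○ open, literals {q=1, r=0, t=0, u=0}.
          branch 2.2.2 (add not not q):
            ○ open, literals {q=1, t=0, u=0}.
0 branches closed, 6 open.
Each open branch fixes some atoms; the unmentioned ones are free. Counting distinct full assignments: branch {p=1} (u, r, s, q, t) contributes 32 new; branch {q=0, r=1} (u, p, s, t) contributes 8 new; branch {q=0, r=1, u=1} (p, s, t) contributes 0 new; branch {q=0, r=1, t=1} (u, p, s) contributes 0 new; branch {q=1, r=0, t=0, u=0} (p, s) contributes 2 new; branch {q=1, t=0, u=0} (r, p, s) contributes 2 new. Total: 44.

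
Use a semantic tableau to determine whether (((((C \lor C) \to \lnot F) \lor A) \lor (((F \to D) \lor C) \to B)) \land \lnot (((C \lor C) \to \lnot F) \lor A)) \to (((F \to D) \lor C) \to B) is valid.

Valid

Assume the negation and expand:
Initial set: {\lnot ((((((C \lor C) \to \lnot F) \lor A) \lor (((F \to D) \lor C) \to B)) \land \lnot (((C \lor C) \to \lnot F) \lor A)) \to (((F \to D) \lor C) \to B))}.
\lnot ((((((C \lor C) \to \lnot F) \lor A) \lor (((F \to D) \lor C) \to B)) \land \lnot (((C \lor C) \to \lnot F) \lor A)) \to (((F \to D) \lor C) \to B)): α-rule — add (((((C \lor C) \to \lnot F) \lor A) \lor (((F \to D) \lor C) \to B)) \land \lnot (((C \lor C) \to \lnot F) \lor A)), \lnot (((F \to D) \lor C) \to B).
(((((C \lor C) \to \lnot F) \lor A) \lor (((F \to D) \lor C) \to B)) \land \lnot (((C \lor C) \to \lnot F) \lor A)): α-rule — add ((((C \lor C) \to \lnot F) \lor A) \lor (((F \to D) \lor C) \to B)), \lnot (((C \lor C) \to \lnot F) \lor A).
\lnot (((F \to D) \lor C) \to B): α-rule — add ((F \to D) \lor C), \lnot B.
\lnot (((C \lor C) \to \lnot F) \lor A): α-rule — add \lnot ((C \lor C) \to \lnot F), \lnot A.
\lnot ((C \lor C) \to \lnot F): α-rule — add (C \lor C), \lnot \lnot F.
((((C \lor C) \to \lnot F) \lor A) \lor (((F \to D) \lor C) \to B)): β-rule — branch into (((C \lor C) \to \lnot F) \lor A)  //  (((F \to D) \lor C) \to B).
  branch 1 (add (((C \lor C) \to \lnot F) \lor A)):
    ((F \to D) \lor C): β-rule — branch into (F \to D)  //  C.
      branch 1.1 (add (F \to D)):
        (C \lor C): β-rule — branch into C  //  C.
          branch 1.1.1 (add C):
            (((C \lor C) \to \lnot F) \lor A): β-rule — branch into ((C \lor C) \to \lnot F)  //  A.
              branch 1.1.1.1 (add ((C \lor C) \to \lnot F)):
                (F \to D): β-rule — branch into \lnot F  //  D.
                  branch 1.1.1.1.1 (add \lnot F):
                    × closes — contains both F and \lnot F.
                  branch 1.1.1.1.2 (add D):
                    ((C \lor C) \to \lnot F): β-rule — branch into \lnot (C \lor C)  //  \lnot F.
                      branch 1.1.1.1.2.1 (add \lnot (C \lor C)):
                        \lnot (C \lor C): α-rule — add \lnot C, \lnot C.
                        × closes — contains both C and \lnot C.
                      branch 1.1.1.1.2.2 (add \lnot F):
                        × closes — contains both F and \lnot F.
              branch 1.1.1.2 (add A):
                × closes — contains both A and \lnot A.
          branch 1.1.2 (add C):
            (((C \lor C) \to \lnot F) \lor A): β-rule — branch into ((C \lor C) \to \lnot F)  //  A.
              branch 1.1.2.1 (add ((C \lor C) \to \lnot F)):
                (F \to D): β-rule — branch into \lnot F  //  D.
                  branch 1.1.2.1.1 (add \lnot F):
                    × closes — contains both F and \lnot F.
                  branch 1.1.2.1.2 (add D):
                    ((C \lor C) \to \lnot F): β-rule — branch into \lnot (C \lor C)  //  \lnot F.
                      branch 1.1.2.1.2.1 (add \lnot (C \lor C)):
                        \lnot (C \lor C): α-rule — add \lnot C, \lnot C.
                        × closes — contains both C and \lnot C.
                      branch 1.1.2.1.2.2 (add \lnot F):
                        × closes — contains both F and \lnot F.
              branch 1.1.2.2 (add A):
                × closes — contains both A and \lnot A.
      branch 1.2 (add C):
        (C \lor C): β-rule — branch into C  //  C.
          branch 1.2.1 (add C):
            (((C \lor C) \to \lnot F) \lor A): β-rule — branch into ((C \lor C) \to \lnot F)  //  A.
              branch 1.2.1.1 (add ((C \lor C) \to \lnot F)):
                ((C \lor C) \to \lnot F): β-rule — branch into \lnot (C \lor C)  //  \lnot F.
                  branch 1.2.1.1.1 (add \lnot (C \lor C)):
                    \lnot (C \lor C): α-rule — add \lnot C, \lnot C.
                    × closes — contains both C and \lnot C.
                  branch 1.2.1.1.2 (add \lnot F):
                    × closes — contains both F and \lnot F.
              branch 1.2.1.2 (add A):
                × closes — contains both A and \lnot A.
          branch 1.2.2 (add C):
            (((C \lor C) \to \lnot F) \lor A): β-rule — branch into ((C \lor C) \to \lnot F)  //  A.
              branch 1.2.2.1 (add ((C \lor C) \to \lnot F)):
                ((C \lor C) \to \lnot F): β-rule — branch into \lnot (C \lor C)  //  \lnot F.
                  branch 1.2.2.1.1 (add \lnot (C \lor C)):
                    \lnot (C \lor C): α-rule — add \lnot C, \lnot C.
                    × closes — contains both C and \lnot C.
                  branch 1.2.2.1.2 (add \lnot F):
                    × closes — contains both F and \lnot F.
              branch 1.2.2.2 (add A):
                × closes — contains both A and \lnot A.
  branch 2 (add (((F \to D) \lor C) \to B)):
    ((F \to D) \lor C): β-rule — branch into (F \to D)  //  C.
      branch 2.1 (add (F \to D)):
        (C \lor C): β-rule — branch into C  //  C.
          branch 2.1.1 (add C):
            (((F \to D) \lor C) \to B): β-rule — branch into \lnot ((F \to D) \lor C)  //  B.
              branch 2.1.1.1 (add \lnot ((F \to D) \lor C)):
                \lnot ((F \to D) \lor C): α-rule — add \lnot (F \to D), \lnot C.
                × closes — contains both C and \lnot C.
              branch 2.1.1.2 (add B):
                × closes — contains both B and \lnot B.
          branch 2.1.2 (add C):
            (((F \to D) \lor C) \to B): β-rule — branch into \lnot ((F \to D) \lor C)  //  B.
              branch 2.1.2.1 (add \lnot ((F \to D) \lor C)):
                \lnot ((F \to D) \lor C): α-rule — add \lnot (F \to D), \lnot C.
                × closes — contains both C and \lnot C.
              branch 2.1.2.2 (add B):
                × closes — contains both B and \lnot B.
      branch 2.2 (add C):
        (C \lor C): β-rule — branch into C  //  C.
          branch 2.2.1 (add C):
            (((F \to D) \lor C) \to B): β-rule — branch into \lnot ((F \to D) \lor C)  //  B.
              branch 2.2.1.1 (add \lnot ((F \to D) \lor C)):
                \lnot ((F \to D) \lor C): α-rule — add \lnot (F \to D), \lnot C.
                × closes — contains both C and \lnot C.
              branch 2.2.1.2 (add B):
                × closes — contains both B and \lnot B.
          branch 2.2.2 (add C):
            (((F \to D) \lor C) \to B): β-rule — branch into \lnot ((F \to D) \lor C)  //  B.
              branch 2.2.2.1 (add \lnot ((F \to D) \lor C)):
                \lnot ((F \to D) \lor C): α-rule — add \lnot (F \to D), \lnot C.
                × closes — contains both C and \lnot C.
              branch 2.2.2.2 (add B):
                × closes — contains both B and \lnot B.
All 22 branches close.
Every branch closed, so the negation is unsatisfiable and the formula is valid.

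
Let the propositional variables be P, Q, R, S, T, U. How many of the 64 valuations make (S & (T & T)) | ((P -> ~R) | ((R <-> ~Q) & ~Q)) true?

58

Initial set: {((S & (T & T)) | ((P -> ~R) | ((R <-> ~Q) & ~Q)))}.
((S & (T & T)) | ((P -> ~R) | ((R <-> ~Q) & ~Q))): β-rule — branch into (S & (T & T))  //  ((P -> ~R) | ((R <-> ~Q) & ~Q)).
  branch 1 (add (S & (T & T))):
    (S & (T & T)): α-rule — add S, (T & T).
    (T & T): α-rule — add T, T.
    ○ open, literals {S=T, T=T}.
  branch 2 (add ((P -> ~R) | ((R <-> ~Q) & ~Q))):
    ((P -> ~R) | ((R <-> ~Q) & ~Q)): β-rule — branch into (P -> ~R)  //  ((R <-> ~Q) & ~Q).
      branch 2.1 (add (P -> ~R)):
        (P -> ~R): β-rule — branch into ~P  //  ~R.
          branch 2.1.1 (add ~P):
            ○ open, literals {P=F}.
          branch 2.1.2 (add ~R):
            ○ open, literals {R=F}.
      branch 2.2 (add ((R <-> ~Q) & ~Q)):
        ((R <-> ~Q) & ~Q): α-rule — add (R <-> ~Q), ~Q.
        (R <-> ~Q): β-rule — branch into R, ~Q  //  ~R, ~~Q.
          branch 2.2.1 (add R, ~Q):
            ○ open, literals {Q=F, R=T}.
          branch 2.2.2 (add ~R, ~~Q):
            × closes — contains both Q and ~Q.
1 branch closed, 4 open.
Each open branch fixes some atoms; the unmentioned ones are free. Counting distinct full assignments: branch {S=T, T=T} (P, Q, R, U) contributes 16 new; branch {P=F} (Q, R, S, T, U) contributes 24 new; branch {R=F} (P, Q, S, T, U) contributes 12 new; branch {Q=F, R=T} (P, S, T, U) contributes 6 new. Total: 58.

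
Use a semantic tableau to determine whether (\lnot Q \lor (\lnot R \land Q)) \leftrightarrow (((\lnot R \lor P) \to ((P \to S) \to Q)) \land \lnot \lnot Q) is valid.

Not valid

Assume the negation and expand:
Initial set: {\lnot ((\lnot Q \lor (\lnot R \land Q)) \leftrightarrow (((\lnot R \lor P) \to ((P \to S) \to Q)) \land \lnot \lnot Q))}.
\lnot ((\lnot Q \lor (\lnot R \land Q)) \leftrightarrow (((\lnot R \lor P) \to ((P \to S) \to Q)) \land \lnot \lnot Q)): β-rule — branch into (\lnot Q \lor (\lnot R \land Q)), \lnot (((\lnot R \lor P) \to ((P \to S) \to Q)) \land \lnot \lnot Q)  //  \lnot (\lnot Q \lor (\lnot R \land Q)), (((\lnot R \lor P) \to ((P \to S) \to Q)) \land \lnot \lnot Q).
  branch 1 (add (\lnot Q \lor (\lnot R \land Q)), \lnot (((\lnot R \lor P) \to ((P \to S) \to Q)) \land \lnot \lnot Q)):
    (\lnot Q \lor (\lnot R \land Q)): β-rule — branch into \lnot Q  //  (\lnot R \land Q).
      branch 1.1 (add \lnot Q):
        \lnot (((\lnot R \lor P) \to ((P \to S) \to Q)) \land \lnot \lnot Q): β-rule — branch into \lnot ((\lnot R \lor P) \to ((P \to S) \to Q))  //  \lnot \lnot \lnot Q.
          branch 1.1.1 (add \lnot ((\lnot R \lor P) \to ((P \to S) \to Q))):
            \lnot ((\lnot R \lor P) \to ((P \to S) \to Q)): α-rule — add (\lnot R \lor P), \lnot ((P \to S) \to Q).
            \lnot ((P \to S) \to Q): α-rule — add (P \to S), \lnot Q.
            (\lnot R \lor P): β-rule — branch into \lnot R  //  P.
              branch 1.1.1.1 (add \lnot R):
                (P \to S): β-rule — branch into \lnot P  //  S.
                  branch 1.1.1.1.1 (add \lnot P):
                    ○ open, literals {P=F, Q=F, R=F}.
                  branch 1.1.1.1.2 (add S):
                    ○ open, literals {Q=F, R=F, S=T}.
              branch 1.1.1.2 (add P):
                (P \to S): β-rule — branch into \lnot P  //  S.
                  branch 1.1.1.2.1 (add \lnot P):
                    × closes — contains both P and \lnot P.
                  branch 1.1.1.2.2 (add S):
                    ○ open, literals {P=T, Q=F, S=T}.
          branch 1.1.2 (add \lnot \lnot \lnot Q):
            \lnot \lnot \lnot Q: drop double negation, giving \lnot Q.
            ○ open, literals {Q=F}.
      branch 1.2 (add (\lnot R \land Q)):
        (\lnot R \land Q): α-rule — add \lnot R, Q.
        \lnot (((\lnot R \lor P) \to ((P \to S) \to Q)) \land \lnot \lnot Q): β-rule — branch into \lnot ((\lnot R \lor P) \to ((P \to S) \to Q))  //  \lnot \lnot \lnot Q.
          branch 1.2.1 (add \lnot ((\lnot R \lor P) \to ((P \to S) \to Q))):
            \lnot ((\lnot R \lor P) \to ((P \to S) \to Q)): α-rule — add (\lnot R \lor P), \lnot ((P \to S) \to Q).
            \lnot ((P \to S) \to Q): α-rule — add (P \to S), \lnot Q.
            × closes — contains both Q and \lnot Q.
          branch 1.2.2 (add \lnot \lnot \lnot Q):
            \lnot \lnot \lnot Q: drop double negation, giving \lnot Q.
            × closes — contains both Q and \lnot Q.
  branch 2 (add \lnot (\lnot Q \lor (\lnot R \land Q)), (((\lnot R \lor P) \to ((P \to S) \to Q)) \land \lnot \lnot Q)):
    \lnot (\lnot Q \lor (\lnot R \land Q)): α-rule — add \lnot \lnot Q, \lnot (\lnot R \land Q).
    (((\lnot R \lor P) \to ((P \to S) \to Q)) \land \lnot \lnot Q): α-rule — add ((\lnot R \lor P) \to ((P \to S) \to Q)), \lnot \lnot Q.
    \lnot \lnot Q: drop double negation, giving Q.
    \lnot (\lnot R \land Q): β-rule — branch into \lnot \lnot R  //  \lnot Q.
      branch 2.1 (add \lnot \lnot R):
        ((\lnot R \lor P) \to ((P \to S) \to Q)): β-rule — branch into \lnot (\lnot R \lor P)  //  ((P \to S) \to Q).
          branch 2.1.1 (add \lnot (\lnot R \lor P)):
            \lnot (\lnot R \lor P): α-rule — add \lnot \lnot R, \lnot P.
            ○ open, literals {P=F, Q=T, R=T}.
          branch 2.1.2 (add ((P \to S) \to Q)):
            ((P \to S) \to Q): β-rule — branch into \lnot (P \to S)  //  Q.
              branch 2.1.2.1 (add \lnot (P \to S)):
                \lnot (P \to S): α-rule — add P, \lnot S.
                ○ open, literals {P=T, Q=T, R=T, S=F}.
              branch 2.1.2.2 (add Q):
                ○ open, literals {Q=T, R=T}.
      branch 2.2 (add \lnot Q):
        × closes — contains both Q and \lnot Q.
4 branches closed, 7 open.
An open branch gives a countermodel: P=F, Q=F, R=F (unmentioned atoms arbitrary); under it the original formula is false.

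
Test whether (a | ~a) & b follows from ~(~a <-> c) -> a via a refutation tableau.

No

Initial set: {T (~(~a <-> c) -> a); F ((a | ~a) & b)}.
T (~(~a <-> c) -> a): β-rule — branch into F ~(~a <-> c)  //  T a.
  branch 1 (add F ~(~a <-> c)):
    F ((a | ~a) & b): β-rule — branch into F (a | ~a)  //  F b.
      branch 1.1 (add F (a | ~a)):
        F (a | ~a): α-rule — add F a, F ~a.
        × closes — contains both a and ~a.
      branch 1.2 (add F b):
        F ~(~a <-> c): β-rule — branch into T ~a, T c  //  F ~a, F c.
          branch 1.2.1 (add T ~a, T c):
            ○ open, literals {a=false, b=false, c=true}.
          branch 1.2.2 (add F ~a, F c):
            ○ open, literals {a=true, b=false, c=false}.
  branch 2 (add T a):
    F ((a | ~a) & b): β-rule — branch into F (a | ~a)  //  F b.
      branch 2.1 (add F (a | ~a)):
        F (a | ~a): α-rule — add F a, F ~a.
        × closes — contains both a and ~a.
      branch 2.2 (add F b):
        ○ open, literals {a=true, b=false}.
2 branches closed, 3 open.
An open branch gives a countermodel: a=false, b=false, c=true (unmentioned atoms arbitrary); the premises hold there but the conclusion fails.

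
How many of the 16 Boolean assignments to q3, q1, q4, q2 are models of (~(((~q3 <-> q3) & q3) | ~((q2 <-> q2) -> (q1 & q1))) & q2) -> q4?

Initial set: {((~(((~q3 <-> q3) & q3) | ~((q2 <-> q2) -> (q1 & q1))) & q2) -> q4)}.
((~(((~q3 <-> q3) & q3) | ~((q2 <-> q2) -> (q1 & q1))) & q2) -> q4): β-rule — branch into ~(~(((~q3 <-> q3) & q3) | ~((q2 <-> q2) -> (q1 & q1))) & q2)  //  q4.
  branch 1 (add ~(~(((~q3 <-> q3) & q3) | ~((q2 <-> q2) -> (q1 & q1))) & q2)):
    ~(~(((~q3 <-> q3) & q3) | ~((q2 <-> q2) -> (q1 & q1))) & q2): β-rule — branch into ~~(((~q3 <-> q3) & q3) | ~((q2 <-> q2) -> (q1 & q1)))  //  ~q2.
      branch 1.1 (add ~~(((~q3 <-> q3) & q3) | ~((q2 <-> q2) -> (q1 & q1)))):
        ~~(((~q3 <-> q3) & q3) | ~((q2 <-> q2) -> (q1 & q1))): β-rule — branch into ((~q3 <-> q3) & q3)  //  ~((q2 <-> q2) -> (q1 & q1)).
          branch 1.1.1 (add ((~q3 <-> q3) & q3)):
            ((~q3 <-> q3) & q3): α-rule — add (~q3 <-> q3), q3.
            (~q3 <-> q3): β-rule — branch into ~q3, q3  //  ~~q3, ~q3.
              branch 1.1.1.1 (add ~q3, q3):
                × closes — contains both q3 and ~q3.
              branch 1.1.1.2 (add ~~q3, ~q3):
                × closes — contains both q3 and ~q3.
          branch 1.1.2 (add ~((q2 <-> q2) -> (q1 & q1))):
            ~((q2 <-> q2) -> (q1 & q1)): α-rule — add (q2 <-> q2), ~(q1 & q1).
            (q2 <-> q2): β-rule — branch into q2, q2  //  ~q2, ~q2.
              branch 1.1.2.1 (add q2, q2):
                ~(q1 & q1): β-rule — branch into ~q1  //  ~q1.
                  branch 1.1.2.1.1 (add ~q1):
                    ○ open, literals {q1=0, q2=1}.
                  branch 1.1.2.1.2 (add ~q1):
                    ○ open, literals {q1=0, q2=1}.
              branch 1.1.2.2 (add ~q2, ~q2):
                ~(q1 & q1): β-rule — branch into ~q1  //  ~q1.
                  branch 1.1.2.2.1 (add ~q1):
                    ○ open, literals {q1=0, q2=0}.
                  branch 1.1.2.2.2 (add ~q1):
                    ○ open, literals {q1=0, q2=0}.
      branch 1.2 (add ~q2):
        ○ open, literals {q2=0}.
  branch 2 (add q4):
    ○ open, literals {q4=1}.
2 branches closed, 6 open.
Each open branch fixes some atoms; the unmentioned ones are free. Counting distinct full assignments: branch {q1=0, q2=1} (q3, q4) contributes 4 new; branch {q1=0, q2=1} (q3, q4) contributes 0 new; branch {q1=0, q2=0} (q3, q4) contributes 4 new; branch {q1=0, q2=0} (q3, q4) contributes 0 new; branch {q2=0} (q3, q1, q4) contributes 4 new; branch {q4=1} (q3, q1, q2) contributes 2 new. Total: 14.

14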